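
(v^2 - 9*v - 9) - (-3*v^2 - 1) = 4*v^2 - 9*v - 8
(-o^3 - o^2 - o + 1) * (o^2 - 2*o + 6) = -o^5 + o^4 - 5*o^3 - 3*o^2 - 8*o + 6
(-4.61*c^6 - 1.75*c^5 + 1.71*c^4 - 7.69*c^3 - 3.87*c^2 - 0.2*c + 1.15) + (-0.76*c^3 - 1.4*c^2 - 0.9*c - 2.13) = -4.61*c^6 - 1.75*c^5 + 1.71*c^4 - 8.45*c^3 - 5.27*c^2 - 1.1*c - 0.98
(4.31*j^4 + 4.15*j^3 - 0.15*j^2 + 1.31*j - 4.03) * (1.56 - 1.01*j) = -4.3531*j^5 + 2.5321*j^4 + 6.6255*j^3 - 1.5571*j^2 + 6.1139*j - 6.2868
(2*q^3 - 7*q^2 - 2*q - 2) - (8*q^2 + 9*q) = 2*q^3 - 15*q^2 - 11*q - 2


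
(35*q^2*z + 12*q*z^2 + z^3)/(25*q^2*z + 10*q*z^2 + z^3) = (7*q + z)/(5*q + z)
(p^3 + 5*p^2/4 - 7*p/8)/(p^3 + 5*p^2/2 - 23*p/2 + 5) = p*(4*p + 7)/(4*(p^2 + 3*p - 10))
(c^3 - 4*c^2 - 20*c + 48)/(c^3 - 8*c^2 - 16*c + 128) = (c^2 - 8*c + 12)/(c^2 - 12*c + 32)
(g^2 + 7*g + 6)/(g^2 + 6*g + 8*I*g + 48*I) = (g + 1)/(g + 8*I)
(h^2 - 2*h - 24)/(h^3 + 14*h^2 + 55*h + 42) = (h^2 - 2*h - 24)/(h^3 + 14*h^2 + 55*h + 42)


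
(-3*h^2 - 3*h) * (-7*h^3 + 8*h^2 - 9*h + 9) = 21*h^5 - 3*h^4 + 3*h^3 - 27*h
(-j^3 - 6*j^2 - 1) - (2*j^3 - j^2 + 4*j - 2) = -3*j^3 - 5*j^2 - 4*j + 1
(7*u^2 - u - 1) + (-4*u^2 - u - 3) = 3*u^2 - 2*u - 4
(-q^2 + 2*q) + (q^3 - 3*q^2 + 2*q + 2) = q^3 - 4*q^2 + 4*q + 2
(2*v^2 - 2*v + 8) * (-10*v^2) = -20*v^4 + 20*v^3 - 80*v^2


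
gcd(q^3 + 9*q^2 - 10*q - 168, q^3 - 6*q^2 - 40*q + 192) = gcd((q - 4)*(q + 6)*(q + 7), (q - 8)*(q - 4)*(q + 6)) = q^2 + 2*q - 24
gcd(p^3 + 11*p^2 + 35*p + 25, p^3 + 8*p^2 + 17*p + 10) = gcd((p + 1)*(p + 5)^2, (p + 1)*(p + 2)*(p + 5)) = p^2 + 6*p + 5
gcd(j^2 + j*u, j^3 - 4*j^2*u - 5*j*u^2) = j^2 + j*u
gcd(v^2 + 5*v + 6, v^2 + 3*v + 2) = v + 2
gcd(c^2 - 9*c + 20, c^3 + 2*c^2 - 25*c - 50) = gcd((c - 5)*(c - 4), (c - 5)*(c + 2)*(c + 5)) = c - 5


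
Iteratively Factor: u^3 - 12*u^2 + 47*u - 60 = (u - 5)*(u^2 - 7*u + 12) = (u - 5)*(u - 4)*(u - 3)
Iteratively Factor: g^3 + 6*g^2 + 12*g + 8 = (g + 2)*(g^2 + 4*g + 4) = (g + 2)^2*(g + 2)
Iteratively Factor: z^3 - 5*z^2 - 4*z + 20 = (z - 5)*(z^2 - 4) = (z - 5)*(z - 2)*(z + 2)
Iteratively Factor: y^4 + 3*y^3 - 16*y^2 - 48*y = (y + 3)*(y^3 - 16*y) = y*(y + 3)*(y^2 - 16) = y*(y + 3)*(y + 4)*(y - 4)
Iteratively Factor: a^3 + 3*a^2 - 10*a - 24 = (a + 4)*(a^2 - a - 6) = (a - 3)*(a + 4)*(a + 2)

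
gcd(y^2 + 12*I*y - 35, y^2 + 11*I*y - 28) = y + 7*I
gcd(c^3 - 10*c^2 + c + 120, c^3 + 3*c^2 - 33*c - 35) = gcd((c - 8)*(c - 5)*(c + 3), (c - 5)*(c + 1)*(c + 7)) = c - 5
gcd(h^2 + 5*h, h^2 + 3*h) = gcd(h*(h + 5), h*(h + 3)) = h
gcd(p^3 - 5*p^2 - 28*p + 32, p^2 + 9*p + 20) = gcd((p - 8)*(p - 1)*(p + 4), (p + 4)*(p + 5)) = p + 4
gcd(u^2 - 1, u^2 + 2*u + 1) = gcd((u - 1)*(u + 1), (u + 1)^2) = u + 1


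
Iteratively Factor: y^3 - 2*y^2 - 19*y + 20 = (y + 4)*(y^2 - 6*y + 5) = (y - 1)*(y + 4)*(y - 5)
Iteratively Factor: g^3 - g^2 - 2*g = (g - 2)*(g^2 + g) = g*(g - 2)*(g + 1)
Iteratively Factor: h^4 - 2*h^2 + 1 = (h - 1)*(h^3 + h^2 - h - 1) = (h - 1)*(h + 1)*(h^2 - 1) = (h - 1)^2*(h + 1)*(h + 1)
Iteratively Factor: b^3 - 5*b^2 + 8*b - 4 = (b - 2)*(b^2 - 3*b + 2) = (b - 2)^2*(b - 1)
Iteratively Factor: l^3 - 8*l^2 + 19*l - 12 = (l - 3)*(l^2 - 5*l + 4) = (l - 4)*(l - 3)*(l - 1)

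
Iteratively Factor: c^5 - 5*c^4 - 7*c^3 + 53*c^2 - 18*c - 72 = (c - 4)*(c^4 - c^3 - 11*c^2 + 9*c + 18) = (c - 4)*(c + 3)*(c^3 - 4*c^2 + c + 6) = (c - 4)*(c - 3)*(c + 3)*(c^2 - c - 2) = (c - 4)*(c - 3)*(c + 1)*(c + 3)*(c - 2)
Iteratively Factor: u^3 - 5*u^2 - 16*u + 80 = (u - 5)*(u^2 - 16) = (u - 5)*(u - 4)*(u + 4)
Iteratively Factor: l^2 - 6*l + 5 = (l - 5)*(l - 1)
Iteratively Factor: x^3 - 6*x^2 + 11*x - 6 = (x - 2)*(x^2 - 4*x + 3) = (x - 2)*(x - 1)*(x - 3)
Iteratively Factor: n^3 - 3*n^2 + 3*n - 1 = (n - 1)*(n^2 - 2*n + 1) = (n - 1)^2*(n - 1)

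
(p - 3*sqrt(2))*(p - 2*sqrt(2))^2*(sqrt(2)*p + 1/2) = sqrt(2)*p^4 - 27*p^3/2 + 57*sqrt(2)*p^2/2 - 32*p - 12*sqrt(2)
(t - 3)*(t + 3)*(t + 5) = t^3 + 5*t^2 - 9*t - 45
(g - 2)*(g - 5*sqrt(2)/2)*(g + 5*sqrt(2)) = g^3 - 2*g^2 + 5*sqrt(2)*g^2/2 - 25*g - 5*sqrt(2)*g + 50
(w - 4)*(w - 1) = w^2 - 5*w + 4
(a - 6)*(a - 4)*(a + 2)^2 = a^4 - 6*a^3 - 12*a^2 + 56*a + 96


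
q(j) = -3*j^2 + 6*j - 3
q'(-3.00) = 24.00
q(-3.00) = -48.00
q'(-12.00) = 78.00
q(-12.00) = -507.00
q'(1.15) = -0.90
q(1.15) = -0.07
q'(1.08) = -0.48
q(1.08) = -0.02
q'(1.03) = -0.18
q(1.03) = -0.00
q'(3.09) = -12.54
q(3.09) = -13.10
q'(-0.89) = 11.34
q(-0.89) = -10.72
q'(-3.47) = 26.82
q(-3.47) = -59.94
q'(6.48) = -32.88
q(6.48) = -90.09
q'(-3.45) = 26.70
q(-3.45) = -59.41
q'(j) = 6 - 6*j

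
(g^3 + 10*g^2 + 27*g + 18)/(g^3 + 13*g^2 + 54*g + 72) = (g + 1)/(g + 4)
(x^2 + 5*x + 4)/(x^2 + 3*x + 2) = (x + 4)/(x + 2)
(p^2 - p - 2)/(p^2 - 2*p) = (p + 1)/p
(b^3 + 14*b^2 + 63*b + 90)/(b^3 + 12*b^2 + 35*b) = (b^2 + 9*b + 18)/(b*(b + 7))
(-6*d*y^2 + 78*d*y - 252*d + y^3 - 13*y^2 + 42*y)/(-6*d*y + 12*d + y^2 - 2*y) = (y^2 - 13*y + 42)/(y - 2)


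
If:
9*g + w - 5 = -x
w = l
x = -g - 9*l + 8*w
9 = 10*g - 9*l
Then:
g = 5/8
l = -11/36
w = -11/36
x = -23/72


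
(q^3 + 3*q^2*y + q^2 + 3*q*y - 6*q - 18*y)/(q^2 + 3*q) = q + 3*y - 2 - 6*y/q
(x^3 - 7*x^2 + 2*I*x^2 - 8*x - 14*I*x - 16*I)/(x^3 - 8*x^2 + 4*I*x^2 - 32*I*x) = (x^2 + x*(1 + 2*I) + 2*I)/(x*(x + 4*I))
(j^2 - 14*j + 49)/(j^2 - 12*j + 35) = (j - 7)/(j - 5)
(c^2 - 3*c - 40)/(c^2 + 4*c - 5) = (c - 8)/(c - 1)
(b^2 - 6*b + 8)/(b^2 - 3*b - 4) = (b - 2)/(b + 1)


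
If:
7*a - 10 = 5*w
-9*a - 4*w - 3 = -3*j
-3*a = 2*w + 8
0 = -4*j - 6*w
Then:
No Solution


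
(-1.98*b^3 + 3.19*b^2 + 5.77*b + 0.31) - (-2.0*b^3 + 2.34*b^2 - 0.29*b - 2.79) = 0.02*b^3 + 0.85*b^2 + 6.06*b + 3.1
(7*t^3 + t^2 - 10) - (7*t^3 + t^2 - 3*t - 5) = 3*t - 5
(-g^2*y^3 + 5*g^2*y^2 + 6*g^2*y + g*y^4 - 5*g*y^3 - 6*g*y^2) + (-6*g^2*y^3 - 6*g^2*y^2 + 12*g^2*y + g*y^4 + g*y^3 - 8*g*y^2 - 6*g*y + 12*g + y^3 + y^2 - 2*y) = -7*g^2*y^3 - g^2*y^2 + 18*g^2*y + 2*g*y^4 - 4*g*y^3 - 14*g*y^2 - 6*g*y + 12*g + y^3 + y^2 - 2*y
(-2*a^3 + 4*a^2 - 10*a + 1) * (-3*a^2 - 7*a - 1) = 6*a^5 + 2*a^4 + 4*a^3 + 63*a^2 + 3*a - 1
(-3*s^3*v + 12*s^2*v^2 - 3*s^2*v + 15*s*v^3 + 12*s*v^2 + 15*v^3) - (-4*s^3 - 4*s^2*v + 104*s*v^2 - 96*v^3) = -3*s^3*v + 4*s^3 + 12*s^2*v^2 + s^2*v + 15*s*v^3 - 92*s*v^2 + 111*v^3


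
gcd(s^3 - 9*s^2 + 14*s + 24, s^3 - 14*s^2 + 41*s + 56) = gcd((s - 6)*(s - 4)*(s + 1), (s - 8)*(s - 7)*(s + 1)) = s + 1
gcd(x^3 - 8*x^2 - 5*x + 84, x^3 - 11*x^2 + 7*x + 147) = x^2 - 4*x - 21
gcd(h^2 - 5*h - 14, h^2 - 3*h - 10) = h + 2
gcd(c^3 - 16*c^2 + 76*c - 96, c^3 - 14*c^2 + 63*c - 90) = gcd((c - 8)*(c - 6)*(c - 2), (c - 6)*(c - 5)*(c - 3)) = c - 6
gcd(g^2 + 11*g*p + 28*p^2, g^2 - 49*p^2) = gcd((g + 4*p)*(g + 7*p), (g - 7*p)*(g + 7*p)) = g + 7*p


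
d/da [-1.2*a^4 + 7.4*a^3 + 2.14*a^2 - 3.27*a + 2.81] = -4.8*a^3 + 22.2*a^2 + 4.28*a - 3.27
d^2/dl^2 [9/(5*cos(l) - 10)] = 9*(sin(l)^2 - 2*cos(l) + 1)/(5*(cos(l) - 2)^3)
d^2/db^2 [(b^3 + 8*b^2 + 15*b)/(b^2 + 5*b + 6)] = -12/(b^3 + 6*b^2 + 12*b + 8)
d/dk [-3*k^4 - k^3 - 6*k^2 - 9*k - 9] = -12*k^3 - 3*k^2 - 12*k - 9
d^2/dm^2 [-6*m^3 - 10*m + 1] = -36*m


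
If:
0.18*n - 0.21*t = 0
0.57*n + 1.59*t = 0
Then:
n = 0.00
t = 0.00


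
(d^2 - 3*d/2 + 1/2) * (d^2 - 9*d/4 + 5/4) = d^4 - 15*d^3/4 + 41*d^2/8 - 3*d + 5/8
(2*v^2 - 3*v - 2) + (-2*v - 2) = 2*v^2 - 5*v - 4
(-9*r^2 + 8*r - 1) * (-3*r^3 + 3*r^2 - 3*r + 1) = 27*r^5 - 51*r^4 + 54*r^3 - 36*r^2 + 11*r - 1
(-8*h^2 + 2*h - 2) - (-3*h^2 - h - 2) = -5*h^2 + 3*h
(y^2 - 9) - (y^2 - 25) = 16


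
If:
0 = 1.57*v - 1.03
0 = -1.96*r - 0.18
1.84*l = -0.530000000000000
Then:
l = -0.29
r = -0.09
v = 0.66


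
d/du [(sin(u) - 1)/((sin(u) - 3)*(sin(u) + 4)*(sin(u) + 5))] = (-2*sin(u)^3 - 3*sin(u)^2 + 12*sin(u) - 67)*cos(u)/((sin(u) - 3)^2*(sin(u) + 4)^2*(sin(u) + 5)^2)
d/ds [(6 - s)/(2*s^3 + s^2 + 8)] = (-2*s^3 - s^2 + 2*s*(s - 6)*(3*s + 1) - 8)/(2*s^3 + s^2 + 8)^2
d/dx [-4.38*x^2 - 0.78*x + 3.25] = -8.76*x - 0.78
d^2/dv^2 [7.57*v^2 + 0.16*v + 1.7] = 15.1400000000000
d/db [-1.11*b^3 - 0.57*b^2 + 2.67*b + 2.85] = -3.33*b^2 - 1.14*b + 2.67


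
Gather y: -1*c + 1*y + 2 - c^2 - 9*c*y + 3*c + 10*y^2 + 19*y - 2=-c^2 + 2*c + 10*y^2 + y*(20 - 9*c)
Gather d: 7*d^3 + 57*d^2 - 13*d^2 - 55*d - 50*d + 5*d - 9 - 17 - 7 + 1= 7*d^3 + 44*d^2 - 100*d - 32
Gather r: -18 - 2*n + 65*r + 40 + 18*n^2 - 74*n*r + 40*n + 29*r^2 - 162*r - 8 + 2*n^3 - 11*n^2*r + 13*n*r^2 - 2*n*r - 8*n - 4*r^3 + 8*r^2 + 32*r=2*n^3 + 18*n^2 + 30*n - 4*r^3 + r^2*(13*n + 37) + r*(-11*n^2 - 76*n - 65) + 14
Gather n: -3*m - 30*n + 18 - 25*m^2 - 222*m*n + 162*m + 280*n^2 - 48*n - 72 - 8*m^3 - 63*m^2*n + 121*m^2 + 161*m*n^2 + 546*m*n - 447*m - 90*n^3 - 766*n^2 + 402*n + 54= -8*m^3 + 96*m^2 - 288*m - 90*n^3 + n^2*(161*m - 486) + n*(-63*m^2 + 324*m + 324)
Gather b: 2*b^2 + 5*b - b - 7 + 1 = 2*b^2 + 4*b - 6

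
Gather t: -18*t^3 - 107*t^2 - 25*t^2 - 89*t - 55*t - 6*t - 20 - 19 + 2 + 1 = -18*t^3 - 132*t^2 - 150*t - 36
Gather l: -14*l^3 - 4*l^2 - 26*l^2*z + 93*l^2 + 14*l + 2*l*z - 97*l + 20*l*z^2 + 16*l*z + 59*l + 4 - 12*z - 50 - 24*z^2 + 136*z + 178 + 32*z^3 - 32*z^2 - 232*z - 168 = -14*l^3 + l^2*(89 - 26*z) + l*(20*z^2 + 18*z - 24) + 32*z^3 - 56*z^2 - 108*z - 36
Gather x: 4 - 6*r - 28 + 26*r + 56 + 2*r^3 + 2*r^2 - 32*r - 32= 2*r^3 + 2*r^2 - 12*r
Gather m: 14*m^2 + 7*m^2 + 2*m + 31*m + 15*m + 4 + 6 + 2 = 21*m^2 + 48*m + 12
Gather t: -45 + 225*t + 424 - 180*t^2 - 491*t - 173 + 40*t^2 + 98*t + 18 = -140*t^2 - 168*t + 224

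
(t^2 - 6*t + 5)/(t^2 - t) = (t - 5)/t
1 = 1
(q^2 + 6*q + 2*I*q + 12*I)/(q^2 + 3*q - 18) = (q + 2*I)/(q - 3)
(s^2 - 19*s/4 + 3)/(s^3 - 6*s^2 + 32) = (s - 3/4)/(s^2 - 2*s - 8)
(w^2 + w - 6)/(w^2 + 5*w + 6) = (w - 2)/(w + 2)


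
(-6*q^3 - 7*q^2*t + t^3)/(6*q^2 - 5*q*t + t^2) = (-2*q^2 - 3*q*t - t^2)/(2*q - t)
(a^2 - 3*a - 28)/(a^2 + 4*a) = (a - 7)/a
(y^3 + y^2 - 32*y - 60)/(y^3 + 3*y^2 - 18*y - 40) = (y - 6)/(y - 4)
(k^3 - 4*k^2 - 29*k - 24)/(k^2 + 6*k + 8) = (k^3 - 4*k^2 - 29*k - 24)/(k^2 + 6*k + 8)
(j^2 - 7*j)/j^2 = (j - 7)/j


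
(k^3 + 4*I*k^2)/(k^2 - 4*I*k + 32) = k^2/(k - 8*I)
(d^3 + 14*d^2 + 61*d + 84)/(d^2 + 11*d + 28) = d + 3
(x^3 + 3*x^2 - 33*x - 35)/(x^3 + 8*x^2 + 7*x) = (x - 5)/x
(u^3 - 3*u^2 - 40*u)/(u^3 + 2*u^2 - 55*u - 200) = u/(u + 5)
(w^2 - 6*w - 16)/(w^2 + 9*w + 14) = (w - 8)/(w + 7)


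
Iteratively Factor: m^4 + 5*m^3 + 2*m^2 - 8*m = (m)*(m^3 + 5*m^2 + 2*m - 8) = m*(m - 1)*(m^2 + 6*m + 8) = m*(m - 1)*(m + 2)*(m + 4)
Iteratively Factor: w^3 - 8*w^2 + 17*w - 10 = (w - 1)*(w^2 - 7*w + 10) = (w - 5)*(w - 1)*(w - 2)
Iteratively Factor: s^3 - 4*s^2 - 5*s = (s - 5)*(s^2 + s) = s*(s - 5)*(s + 1)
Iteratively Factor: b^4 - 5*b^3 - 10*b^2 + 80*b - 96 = (b - 2)*(b^3 - 3*b^2 - 16*b + 48) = (b - 3)*(b - 2)*(b^2 - 16) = (b - 4)*(b - 3)*(b - 2)*(b + 4)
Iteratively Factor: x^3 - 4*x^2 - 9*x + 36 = (x - 3)*(x^2 - x - 12) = (x - 4)*(x - 3)*(x + 3)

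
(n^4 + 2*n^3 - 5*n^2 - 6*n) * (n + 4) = n^5 + 6*n^4 + 3*n^3 - 26*n^2 - 24*n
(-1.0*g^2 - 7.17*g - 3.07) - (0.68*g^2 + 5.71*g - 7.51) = -1.68*g^2 - 12.88*g + 4.44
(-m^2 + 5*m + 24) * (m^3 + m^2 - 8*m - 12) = -m^5 + 4*m^4 + 37*m^3 - 4*m^2 - 252*m - 288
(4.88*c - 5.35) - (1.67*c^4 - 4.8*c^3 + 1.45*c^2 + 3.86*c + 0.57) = -1.67*c^4 + 4.8*c^3 - 1.45*c^2 + 1.02*c - 5.92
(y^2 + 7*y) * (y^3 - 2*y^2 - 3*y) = y^5 + 5*y^4 - 17*y^3 - 21*y^2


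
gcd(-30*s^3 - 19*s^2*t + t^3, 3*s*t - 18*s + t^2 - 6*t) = 3*s + t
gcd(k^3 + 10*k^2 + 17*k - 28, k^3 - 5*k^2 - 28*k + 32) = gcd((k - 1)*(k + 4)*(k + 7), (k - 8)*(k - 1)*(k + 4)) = k^2 + 3*k - 4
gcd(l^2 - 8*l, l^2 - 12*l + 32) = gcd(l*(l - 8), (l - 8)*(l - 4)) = l - 8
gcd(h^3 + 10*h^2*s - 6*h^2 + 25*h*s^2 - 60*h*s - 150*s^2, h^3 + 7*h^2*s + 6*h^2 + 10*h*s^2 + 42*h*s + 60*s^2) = h + 5*s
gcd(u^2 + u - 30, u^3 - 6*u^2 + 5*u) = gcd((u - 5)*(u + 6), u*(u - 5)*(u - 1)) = u - 5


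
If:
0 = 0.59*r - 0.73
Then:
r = 1.24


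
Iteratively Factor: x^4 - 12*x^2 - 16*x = (x + 2)*(x^3 - 2*x^2 - 8*x) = x*(x + 2)*(x^2 - 2*x - 8) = x*(x + 2)^2*(x - 4)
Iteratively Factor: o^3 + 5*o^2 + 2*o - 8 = (o + 2)*(o^2 + 3*o - 4) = (o - 1)*(o + 2)*(o + 4)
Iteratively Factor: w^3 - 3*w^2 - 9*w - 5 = (w + 1)*(w^2 - 4*w - 5) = (w + 1)^2*(w - 5)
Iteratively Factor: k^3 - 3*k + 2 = (k - 1)*(k^2 + k - 2) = (k - 1)*(k + 2)*(k - 1)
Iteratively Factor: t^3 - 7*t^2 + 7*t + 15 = (t - 3)*(t^2 - 4*t - 5) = (t - 5)*(t - 3)*(t + 1)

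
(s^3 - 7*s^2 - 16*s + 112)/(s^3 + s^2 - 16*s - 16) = (s - 7)/(s + 1)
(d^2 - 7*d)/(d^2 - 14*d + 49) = d/(d - 7)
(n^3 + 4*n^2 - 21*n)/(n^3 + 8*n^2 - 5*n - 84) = n/(n + 4)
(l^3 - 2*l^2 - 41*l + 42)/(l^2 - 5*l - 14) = (l^2 + 5*l - 6)/(l + 2)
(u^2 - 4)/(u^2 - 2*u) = (u + 2)/u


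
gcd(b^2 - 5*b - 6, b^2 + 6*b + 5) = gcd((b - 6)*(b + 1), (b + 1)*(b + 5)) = b + 1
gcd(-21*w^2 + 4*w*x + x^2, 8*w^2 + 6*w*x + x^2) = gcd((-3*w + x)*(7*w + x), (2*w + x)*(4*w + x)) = 1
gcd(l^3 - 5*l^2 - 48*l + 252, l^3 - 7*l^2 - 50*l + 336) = l^2 + l - 42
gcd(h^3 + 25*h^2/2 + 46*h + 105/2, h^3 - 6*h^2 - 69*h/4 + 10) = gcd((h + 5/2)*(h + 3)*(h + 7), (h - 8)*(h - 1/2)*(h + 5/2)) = h + 5/2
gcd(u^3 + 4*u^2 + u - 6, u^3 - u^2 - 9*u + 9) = u^2 + 2*u - 3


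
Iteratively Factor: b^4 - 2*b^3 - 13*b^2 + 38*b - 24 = (b - 2)*(b^3 - 13*b + 12) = (b - 2)*(b + 4)*(b^2 - 4*b + 3) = (b - 2)*(b - 1)*(b + 4)*(b - 3)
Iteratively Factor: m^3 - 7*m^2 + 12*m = (m - 3)*(m^2 - 4*m) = (m - 4)*(m - 3)*(m)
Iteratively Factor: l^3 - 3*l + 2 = (l - 1)*(l^2 + l - 2) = (l - 1)*(l + 2)*(l - 1)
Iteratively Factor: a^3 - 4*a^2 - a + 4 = (a + 1)*(a^2 - 5*a + 4) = (a - 4)*(a + 1)*(a - 1)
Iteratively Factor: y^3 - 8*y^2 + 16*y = (y)*(y^2 - 8*y + 16) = y*(y - 4)*(y - 4)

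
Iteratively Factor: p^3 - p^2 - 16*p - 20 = (p + 2)*(p^2 - 3*p - 10) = (p - 5)*(p + 2)*(p + 2)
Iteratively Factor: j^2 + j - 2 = (j + 2)*(j - 1)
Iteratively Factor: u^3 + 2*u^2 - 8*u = (u + 4)*(u^2 - 2*u) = u*(u + 4)*(u - 2)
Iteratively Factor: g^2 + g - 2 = (g + 2)*(g - 1)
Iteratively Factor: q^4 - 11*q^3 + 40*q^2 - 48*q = (q - 4)*(q^3 - 7*q^2 + 12*q) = q*(q - 4)*(q^2 - 7*q + 12) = q*(q - 4)^2*(q - 3)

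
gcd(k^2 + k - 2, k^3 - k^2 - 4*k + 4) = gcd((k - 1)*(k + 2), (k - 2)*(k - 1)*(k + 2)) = k^2 + k - 2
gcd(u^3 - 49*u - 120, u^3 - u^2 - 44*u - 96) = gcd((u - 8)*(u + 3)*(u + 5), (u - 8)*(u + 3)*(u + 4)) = u^2 - 5*u - 24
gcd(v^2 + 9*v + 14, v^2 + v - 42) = v + 7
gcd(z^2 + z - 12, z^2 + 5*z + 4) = z + 4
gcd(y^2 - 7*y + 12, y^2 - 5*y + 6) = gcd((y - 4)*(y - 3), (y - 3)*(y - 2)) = y - 3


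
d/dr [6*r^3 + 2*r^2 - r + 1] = 18*r^2 + 4*r - 1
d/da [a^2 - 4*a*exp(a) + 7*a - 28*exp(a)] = -4*a*exp(a) + 2*a - 32*exp(a) + 7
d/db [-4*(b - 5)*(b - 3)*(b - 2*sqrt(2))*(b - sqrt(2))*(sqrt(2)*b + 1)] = -20*sqrt(2)*b^4 + 80*b^3 + 128*sqrt(2)*b^3 - 480*b^2 - 192*sqrt(2)*b^2 + 64*sqrt(2)*b + 568*b - 60*sqrt(2) + 128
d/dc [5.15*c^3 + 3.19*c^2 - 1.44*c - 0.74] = 15.45*c^2 + 6.38*c - 1.44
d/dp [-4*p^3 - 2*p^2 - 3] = 4*p*(-3*p - 1)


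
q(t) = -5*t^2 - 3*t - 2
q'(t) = -10*t - 3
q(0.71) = -6.65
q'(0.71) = -10.10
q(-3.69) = -59.01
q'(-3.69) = 33.90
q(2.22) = -33.30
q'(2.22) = -25.20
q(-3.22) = -44.18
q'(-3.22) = 29.20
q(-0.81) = -2.85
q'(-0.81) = 5.10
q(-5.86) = -156.12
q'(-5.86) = 55.60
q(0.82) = -7.82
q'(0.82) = -11.20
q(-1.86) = -13.72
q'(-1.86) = 15.60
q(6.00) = -200.00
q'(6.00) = -63.00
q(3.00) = -56.00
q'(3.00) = -33.00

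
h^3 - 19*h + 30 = (h - 3)*(h - 2)*(h + 5)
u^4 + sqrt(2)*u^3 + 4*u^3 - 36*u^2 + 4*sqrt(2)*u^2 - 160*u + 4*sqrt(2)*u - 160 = (u + 2)^2*(u - 4*sqrt(2))*(u + 5*sqrt(2))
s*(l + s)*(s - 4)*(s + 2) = l*s^3 - 2*l*s^2 - 8*l*s + s^4 - 2*s^3 - 8*s^2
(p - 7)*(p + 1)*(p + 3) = p^3 - 3*p^2 - 25*p - 21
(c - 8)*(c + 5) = c^2 - 3*c - 40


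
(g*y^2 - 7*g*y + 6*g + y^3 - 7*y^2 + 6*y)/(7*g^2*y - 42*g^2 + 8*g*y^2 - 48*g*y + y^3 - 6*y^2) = (y - 1)/(7*g + y)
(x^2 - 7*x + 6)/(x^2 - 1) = (x - 6)/(x + 1)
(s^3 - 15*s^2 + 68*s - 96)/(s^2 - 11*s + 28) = (s^2 - 11*s + 24)/(s - 7)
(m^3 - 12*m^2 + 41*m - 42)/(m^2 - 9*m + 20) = (m^3 - 12*m^2 + 41*m - 42)/(m^2 - 9*m + 20)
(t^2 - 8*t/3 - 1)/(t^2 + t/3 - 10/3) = (3*t^2 - 8*t - 3)/(3*t^2 + t - 10)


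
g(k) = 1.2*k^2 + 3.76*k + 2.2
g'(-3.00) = -3.44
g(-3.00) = 1.72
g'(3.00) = 10.96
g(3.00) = 24.28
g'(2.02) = 8.61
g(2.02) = 14.69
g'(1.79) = 8.06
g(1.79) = 12.78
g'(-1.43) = 0.33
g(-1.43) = -0.72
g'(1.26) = 6.78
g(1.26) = 8.84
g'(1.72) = 7.89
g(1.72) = 12.22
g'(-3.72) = -5.17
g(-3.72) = 4.82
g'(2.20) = 9.04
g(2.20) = 16.28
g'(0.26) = 4.38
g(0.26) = 3.26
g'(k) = 2.4*k + 3.76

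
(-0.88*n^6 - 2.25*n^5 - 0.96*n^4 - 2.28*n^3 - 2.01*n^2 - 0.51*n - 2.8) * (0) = 0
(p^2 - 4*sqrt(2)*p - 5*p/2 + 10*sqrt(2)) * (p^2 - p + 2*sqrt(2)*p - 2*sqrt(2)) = p^4 - 7*p^3/2 - 2*sqrt(2)*p^3 - 27*p^2/2 + 7*sqrt(2)*p^2 - 5*sqrt(2)*p + 56*p - 40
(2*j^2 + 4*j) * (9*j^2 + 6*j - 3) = 18*j^4 + 48*j^3 + 18*j^2 - 12*j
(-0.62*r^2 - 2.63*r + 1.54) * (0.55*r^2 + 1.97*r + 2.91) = -0.341*r^4 - 2.6679*r^3 - 6.1383*r^2 - 4.6195*r + 4.4814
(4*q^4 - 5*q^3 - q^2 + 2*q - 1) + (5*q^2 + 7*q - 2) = 4*q^4 - 5*q^3 + 4*q^2 + 9*q - 3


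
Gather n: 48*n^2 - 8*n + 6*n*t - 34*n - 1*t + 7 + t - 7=48*n^2 + n*(6*t - 42)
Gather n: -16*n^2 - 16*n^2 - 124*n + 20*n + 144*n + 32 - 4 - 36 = -32*n^2 + 40*n - 8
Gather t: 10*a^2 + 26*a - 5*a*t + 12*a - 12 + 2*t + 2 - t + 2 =10*a^2 + 38*a + t*(1 - 5*a) - 8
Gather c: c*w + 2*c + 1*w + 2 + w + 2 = c*(w + 2) + 2*w + 4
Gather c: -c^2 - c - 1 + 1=-c^2 - c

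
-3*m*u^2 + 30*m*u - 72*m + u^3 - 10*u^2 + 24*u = (-3*m + u)*(u - 6)*(u - 4)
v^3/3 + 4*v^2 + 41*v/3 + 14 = (v/3 + 1)*(v + 2)*(v + 7)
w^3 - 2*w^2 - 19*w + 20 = (w - 5)*(w - 1)*(w + 4)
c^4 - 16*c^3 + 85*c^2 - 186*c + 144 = (c - 8)*(c - 3)^2*(c - 2)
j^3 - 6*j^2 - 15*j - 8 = (j - 8)*(j + 1)^2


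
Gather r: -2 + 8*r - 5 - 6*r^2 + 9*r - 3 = -6*r^2 + 17*r - 10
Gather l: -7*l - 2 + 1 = -7*l - 1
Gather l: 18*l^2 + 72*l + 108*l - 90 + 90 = 18*l^2 + 180*l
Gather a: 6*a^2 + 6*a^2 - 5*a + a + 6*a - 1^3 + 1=12*a^2 + 2*a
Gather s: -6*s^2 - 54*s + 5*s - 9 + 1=-6*s^2 - 49*s - 8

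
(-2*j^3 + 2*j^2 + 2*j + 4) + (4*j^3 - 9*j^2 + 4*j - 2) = 2*j^3 - 7*j^2 + 6*j + 2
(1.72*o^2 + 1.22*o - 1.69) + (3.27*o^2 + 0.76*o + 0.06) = 4.99*o^2 + 1.98*o - 1.63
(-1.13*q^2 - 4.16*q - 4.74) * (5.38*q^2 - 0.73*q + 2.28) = -6.0794*q^4 - 21.5559*q^3 - 25.0408*q^2 - 6.0246*q - 10.8072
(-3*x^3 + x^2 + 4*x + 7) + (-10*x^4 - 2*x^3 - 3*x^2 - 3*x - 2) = -10*x^4 - 5*x^3 - 2*x^2 + x + 5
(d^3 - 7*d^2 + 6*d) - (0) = d^3 - 7*d^2 + 6*d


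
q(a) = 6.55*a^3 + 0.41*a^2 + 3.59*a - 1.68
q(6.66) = 1975.34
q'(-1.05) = 24.39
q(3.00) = 189.63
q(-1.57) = -31.65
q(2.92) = 175.37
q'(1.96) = 80.68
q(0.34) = -0.15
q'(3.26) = 215.10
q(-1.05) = -12.58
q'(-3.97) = 310.04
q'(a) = 19.65*a^2 + 0.82*a + 3.59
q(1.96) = 56.25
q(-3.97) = -419.31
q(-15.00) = -22069.53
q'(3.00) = 182.90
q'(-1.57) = 50.74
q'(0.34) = 6.14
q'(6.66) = 880.64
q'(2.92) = 173.53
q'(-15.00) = 4412.54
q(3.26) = 241.31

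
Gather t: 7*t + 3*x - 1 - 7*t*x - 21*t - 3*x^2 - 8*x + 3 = t*(-7*x - 14) - 3*x^2 - 5*x + 2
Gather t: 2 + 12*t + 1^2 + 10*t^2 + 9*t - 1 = 10*t^2 + 21*t + 2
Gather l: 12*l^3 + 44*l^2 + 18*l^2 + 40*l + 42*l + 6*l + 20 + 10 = 12*l^3 + 62*l^2 + 88*l + 30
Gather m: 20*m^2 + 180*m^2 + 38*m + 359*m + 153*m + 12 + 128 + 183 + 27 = 200*m^2 + 550*m + 350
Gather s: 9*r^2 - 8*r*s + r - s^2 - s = 9*r^2 + r - s^2 + s*(-8*r - 1)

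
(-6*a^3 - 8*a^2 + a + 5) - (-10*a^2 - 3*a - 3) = -6*a^3 + 2*a^2 + 4*a + 8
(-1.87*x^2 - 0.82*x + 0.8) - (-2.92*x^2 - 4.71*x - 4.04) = 1.05*x^2 + 3.89*x + 4.84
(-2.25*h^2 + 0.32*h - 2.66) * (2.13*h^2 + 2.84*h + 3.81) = -4.7925*h^4 - 5.7084*h^3 - 13.3295*h^2 - 6.3352*h - 10.1346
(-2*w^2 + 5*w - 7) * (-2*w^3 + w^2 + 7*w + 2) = 4*w^5 - 12*w^4 + 5*w^3 + 24*w^2 - 39*w - 14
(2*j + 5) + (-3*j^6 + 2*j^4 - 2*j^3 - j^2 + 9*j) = -3*j^6 + 2*j^4 - 2*j^3 - j^2 + 11*j + 5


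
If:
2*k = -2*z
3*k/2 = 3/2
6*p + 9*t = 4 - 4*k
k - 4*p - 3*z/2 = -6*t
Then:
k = 1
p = 5/16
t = -5/24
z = -1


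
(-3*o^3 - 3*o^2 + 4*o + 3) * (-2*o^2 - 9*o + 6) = 6*o^5 + 33*o^4 + o^3 - 60*o^2 - 3*o + 18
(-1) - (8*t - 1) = -8*t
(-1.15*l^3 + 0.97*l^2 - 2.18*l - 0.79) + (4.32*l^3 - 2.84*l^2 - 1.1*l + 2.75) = 3.17*l^3 - 1.87*l^2 - 3.28*l + 1.96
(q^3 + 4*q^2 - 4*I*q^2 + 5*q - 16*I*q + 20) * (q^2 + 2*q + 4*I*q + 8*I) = q^5 + 6*q^4 + 29*q^3 + 126*q^2 + 20*I*q^2 + 168*q + 120*I*q + 160*I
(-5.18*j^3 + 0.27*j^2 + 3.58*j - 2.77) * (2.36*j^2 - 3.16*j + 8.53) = -12.2248*j^5 + 17.006*j^4 - 36.5898*j^3 - 15.5469*j^2 + 39.2906*j - 23.6281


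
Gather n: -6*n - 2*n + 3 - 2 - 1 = -8*n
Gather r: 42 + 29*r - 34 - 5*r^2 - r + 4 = -5*r^2 + 28*r + 12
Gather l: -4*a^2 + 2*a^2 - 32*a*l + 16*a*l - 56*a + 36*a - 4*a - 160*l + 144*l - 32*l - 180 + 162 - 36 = -2*a^2 - 24*a + l*(-16*a - 48) - 54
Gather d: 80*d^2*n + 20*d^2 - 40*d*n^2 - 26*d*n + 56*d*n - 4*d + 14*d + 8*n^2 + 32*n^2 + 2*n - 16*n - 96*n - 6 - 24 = d^2*(80*n + 20) + d*(-40*n^2 + 30*n + 10) + 40*n^2 - 110*n - 30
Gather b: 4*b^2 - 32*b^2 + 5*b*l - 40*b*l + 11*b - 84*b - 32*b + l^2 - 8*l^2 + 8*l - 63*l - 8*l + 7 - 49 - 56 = -28*b^2 + b*(-35*l - 105) - 7*l^2 - 63*l - 98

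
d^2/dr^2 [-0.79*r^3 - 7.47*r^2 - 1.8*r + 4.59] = -4.74*r - 14.94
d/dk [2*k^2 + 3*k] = 4*k + 3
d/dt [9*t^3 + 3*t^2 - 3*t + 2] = 27*t^2 + 6*t - 3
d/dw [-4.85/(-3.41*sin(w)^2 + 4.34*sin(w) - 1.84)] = (21.049 - 33.077*sin(w))*cos(w)/(3.41*sin(w)^2 - 4.34*sin(w) + 1.84)^2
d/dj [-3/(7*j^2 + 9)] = 42*j/(7*j^2 + 9)^2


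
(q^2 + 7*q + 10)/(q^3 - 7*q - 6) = (q + 5)/(q^2 - 2*q - 3)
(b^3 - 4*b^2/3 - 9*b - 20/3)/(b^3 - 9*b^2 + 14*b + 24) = (b + 5/3)/(b - 6)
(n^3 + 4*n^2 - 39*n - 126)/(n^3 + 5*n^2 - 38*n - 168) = (n + 3)/(n + 4)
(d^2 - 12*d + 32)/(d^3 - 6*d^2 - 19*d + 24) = (d - 4)/(d^2 + 2*d - 3)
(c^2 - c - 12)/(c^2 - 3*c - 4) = (c + 3)/(c + 1)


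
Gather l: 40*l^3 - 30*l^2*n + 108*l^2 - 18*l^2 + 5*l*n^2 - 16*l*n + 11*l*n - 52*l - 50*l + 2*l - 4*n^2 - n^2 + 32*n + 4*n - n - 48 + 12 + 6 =40*l^3 + l^2*(90 - 30*n) + l*(5*n^2 - 5*n - 100) - 5*n^2 + 35*n - 30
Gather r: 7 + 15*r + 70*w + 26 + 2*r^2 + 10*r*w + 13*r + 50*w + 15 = 2*r^2 + r*(10*w + 28) + 120*w + 48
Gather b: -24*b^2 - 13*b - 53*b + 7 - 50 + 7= -24*b^2 - 66*b - 36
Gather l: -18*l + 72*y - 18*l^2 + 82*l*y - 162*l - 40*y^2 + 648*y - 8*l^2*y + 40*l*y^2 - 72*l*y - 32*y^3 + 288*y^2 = l^2*(-8*y - 18) + l*(40*y^2 + 10*y - 180) - 32*y^3 + 248*y^2 + 720*y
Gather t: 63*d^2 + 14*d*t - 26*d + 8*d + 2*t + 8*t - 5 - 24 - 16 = 63*d^2 - 18*d + t*(14*d + 10) - 45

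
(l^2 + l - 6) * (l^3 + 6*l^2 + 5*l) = l^5 + 7*l^4 + 5*l^3 - 31*l^2 - 30*l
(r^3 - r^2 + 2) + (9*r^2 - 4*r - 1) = r^3 + 8*r^2 - 4*r + 1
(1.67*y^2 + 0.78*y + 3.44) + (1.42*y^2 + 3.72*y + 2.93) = 3.09*y^2 + 4.5*y + 6.37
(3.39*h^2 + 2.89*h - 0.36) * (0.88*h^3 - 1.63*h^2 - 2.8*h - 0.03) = 2.9832*h^5 - 2.9825*h^4 - 14.5195*h^3 - 7.6069*h^2 + 0.9213*h + 0.0108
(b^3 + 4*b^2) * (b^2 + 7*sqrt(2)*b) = b^5 + 4*b^4 + 7*sqrt(2)*b^4 + 28*sqrt(2)*b^3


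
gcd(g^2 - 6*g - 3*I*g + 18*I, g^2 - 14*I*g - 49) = 1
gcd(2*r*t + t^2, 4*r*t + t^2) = t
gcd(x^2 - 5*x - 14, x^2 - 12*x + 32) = 1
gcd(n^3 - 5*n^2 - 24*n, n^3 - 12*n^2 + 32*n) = n^2 - 8*n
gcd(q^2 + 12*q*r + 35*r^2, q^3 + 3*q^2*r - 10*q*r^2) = q + 5*r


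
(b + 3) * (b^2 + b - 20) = b^3 + 4*b^2 - 17*b - 60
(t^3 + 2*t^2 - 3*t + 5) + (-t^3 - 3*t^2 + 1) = -t^2 - 3*t + 6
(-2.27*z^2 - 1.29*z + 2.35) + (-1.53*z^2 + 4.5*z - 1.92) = -3.8*z^2 + 3.21*z + 0.43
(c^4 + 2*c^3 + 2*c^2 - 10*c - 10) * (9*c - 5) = 9*c^5 + 13*c^4 + 8*c^3 - 100*c^2 - 40*c + 50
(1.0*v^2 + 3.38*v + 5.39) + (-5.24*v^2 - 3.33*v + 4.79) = -4.24*v^2 + 0.0499999999999998*v + 10.18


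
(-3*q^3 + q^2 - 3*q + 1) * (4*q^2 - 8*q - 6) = -12*q^5 + 28*q^4 - 2*q^3 + 22*q^2 + 10*q - 6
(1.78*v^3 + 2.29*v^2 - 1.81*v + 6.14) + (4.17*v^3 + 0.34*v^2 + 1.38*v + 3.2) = 5.95*v^3 + 2.63*v^2 - 0.43*v + 9.34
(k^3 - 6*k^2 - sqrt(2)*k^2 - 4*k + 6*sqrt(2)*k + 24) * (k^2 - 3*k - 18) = k^5 - 9*k^4 - sqrt(2)*k^4 - 4*k^3 + 9*sqrt(2)*k^3 + 144*k^2 - 108*sqrt(2)*k - 432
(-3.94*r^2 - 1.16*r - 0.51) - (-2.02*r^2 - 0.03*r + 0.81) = -1.92*r^2 - 1.13*r - 1.32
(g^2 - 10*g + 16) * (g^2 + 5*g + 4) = g^4 - 5*g^3 - 30*g^2 + 40*g + 64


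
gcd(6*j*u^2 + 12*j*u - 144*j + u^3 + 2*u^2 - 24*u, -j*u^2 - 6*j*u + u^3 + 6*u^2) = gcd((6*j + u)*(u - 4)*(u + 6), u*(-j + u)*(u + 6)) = u + 6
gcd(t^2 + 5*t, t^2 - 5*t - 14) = 1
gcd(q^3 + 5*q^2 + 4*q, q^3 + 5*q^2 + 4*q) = q^3 + 5*q^2 + 4*q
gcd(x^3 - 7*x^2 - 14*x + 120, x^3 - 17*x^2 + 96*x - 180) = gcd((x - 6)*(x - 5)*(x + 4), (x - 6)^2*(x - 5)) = x^2 - 11*x + 30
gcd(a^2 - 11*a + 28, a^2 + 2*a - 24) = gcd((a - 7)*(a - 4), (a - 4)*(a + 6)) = a - 4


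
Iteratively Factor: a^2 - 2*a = (a - 2)*(a)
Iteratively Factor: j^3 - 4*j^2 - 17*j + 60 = (j + 4)*(j^2 - 8*j + 15) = (j - 3)*(j + 4)*(j - 5)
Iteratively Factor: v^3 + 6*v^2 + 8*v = (v + 4)*(v^2 + 2*v) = (v + 2)*(v + 4)*(v)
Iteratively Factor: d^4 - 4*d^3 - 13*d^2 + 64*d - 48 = (d + 4)*(d^3 - 8*d^2 + 19*d - 12) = (d - 1)*(d + 4)*(d^2 - 7*d + 12) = (d - 3)*(d - 1)*(d + 4)*(d - 4)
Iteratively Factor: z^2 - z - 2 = (z - 2)*(z + 1)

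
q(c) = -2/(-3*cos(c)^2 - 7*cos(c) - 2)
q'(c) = -2*(-6*sin(c)*cos(c) - 7*sin(c))/(-3*cos(c)^2 - 7*cos(c) - 2)^2 = 2*(6*cos(c) + 7)*sin(c)/(3*cos(c)^2 + 7*cos(c) + 2)^2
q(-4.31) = -7.11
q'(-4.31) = 108.20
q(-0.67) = 0.21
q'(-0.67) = -0.17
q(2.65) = -1.09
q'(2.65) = 0.48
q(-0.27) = 0.17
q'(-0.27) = -0.05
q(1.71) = 1.84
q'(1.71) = 10.35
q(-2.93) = -1.01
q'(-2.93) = -0.12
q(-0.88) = 0.26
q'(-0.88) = -0.28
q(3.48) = -1.03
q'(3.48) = -0.24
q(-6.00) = 0.17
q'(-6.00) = 0.05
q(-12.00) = 0.20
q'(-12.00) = 0.13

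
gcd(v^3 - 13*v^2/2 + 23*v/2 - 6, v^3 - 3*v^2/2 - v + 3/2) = v^2 - 5*v/2 + 3/2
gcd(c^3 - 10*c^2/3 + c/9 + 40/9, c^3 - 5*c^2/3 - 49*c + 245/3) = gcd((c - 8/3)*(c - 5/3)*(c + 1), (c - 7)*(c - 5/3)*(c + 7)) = c - 5/3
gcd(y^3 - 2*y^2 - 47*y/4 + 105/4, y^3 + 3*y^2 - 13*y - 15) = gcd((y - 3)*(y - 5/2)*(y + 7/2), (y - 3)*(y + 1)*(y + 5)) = y - 3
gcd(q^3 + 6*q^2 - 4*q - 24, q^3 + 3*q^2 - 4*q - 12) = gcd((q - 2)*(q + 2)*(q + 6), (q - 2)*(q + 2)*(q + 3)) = q^2 - 4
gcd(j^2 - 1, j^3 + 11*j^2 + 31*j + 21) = j + 1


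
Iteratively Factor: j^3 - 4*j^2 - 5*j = (j + 1)*(j^2 - 5*j) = j*(j + 1)*(j - 5)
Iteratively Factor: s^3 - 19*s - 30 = (s + 3)*(s^2 - 3*s - 10) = (s - 5)*(s + 3)*(s + 2)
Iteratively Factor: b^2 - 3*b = (b)*(b - 3)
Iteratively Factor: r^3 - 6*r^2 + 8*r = (r)*(r^2 - 6*r + 8) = r*(r - 4)*(r - 2)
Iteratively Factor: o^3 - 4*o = (o)*(o^2 - 4) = o*(o + 2)*(o - 2)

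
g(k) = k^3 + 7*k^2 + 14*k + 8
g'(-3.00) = -1.00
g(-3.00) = 2.00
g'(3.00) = 83.00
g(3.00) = 140.00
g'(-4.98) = 18.68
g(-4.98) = -11.62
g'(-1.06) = 2.53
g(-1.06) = -0.17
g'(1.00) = 31.00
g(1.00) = 30.00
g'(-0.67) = 5.97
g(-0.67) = 1.46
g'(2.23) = 60.14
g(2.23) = 85.12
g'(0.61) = 23.66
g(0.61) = 19.37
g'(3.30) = 92.87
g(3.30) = 166.37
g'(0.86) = 28.26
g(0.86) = 25.85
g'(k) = 3*k^2 + 14*k + 14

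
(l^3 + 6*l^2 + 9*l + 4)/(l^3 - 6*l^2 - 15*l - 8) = (l + 4)/(l - 8)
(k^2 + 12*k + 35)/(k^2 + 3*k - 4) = (k^2 + 12*k + 35)/(k^2 + 3*k - 4)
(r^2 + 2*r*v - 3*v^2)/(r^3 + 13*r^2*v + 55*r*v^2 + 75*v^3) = (r - v)/(r^2 + 10*r*v + 25*v^2)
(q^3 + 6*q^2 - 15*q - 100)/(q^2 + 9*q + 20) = (q^2 + q - 20)/(q + 4)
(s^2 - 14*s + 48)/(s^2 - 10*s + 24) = (s - 8)/(s - 4)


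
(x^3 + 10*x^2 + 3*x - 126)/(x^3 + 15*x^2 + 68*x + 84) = (x - 3)/(x + 2)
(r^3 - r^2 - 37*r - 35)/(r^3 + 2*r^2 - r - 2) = (r^2 - 2*r - 35)/(r^2 + r - 2)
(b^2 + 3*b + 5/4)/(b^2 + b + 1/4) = (2*b + 5)/(2*b + 1)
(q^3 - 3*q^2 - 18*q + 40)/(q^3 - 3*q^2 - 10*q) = (q^2 + 2*q - 8)/(q*(q + 2))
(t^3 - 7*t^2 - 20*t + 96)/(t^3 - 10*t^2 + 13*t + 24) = (t + 4)/(t + 1)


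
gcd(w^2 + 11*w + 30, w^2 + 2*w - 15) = w + 5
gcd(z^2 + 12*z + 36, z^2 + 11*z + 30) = z + 6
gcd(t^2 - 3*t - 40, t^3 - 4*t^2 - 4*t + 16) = 1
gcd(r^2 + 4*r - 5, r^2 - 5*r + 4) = r - 1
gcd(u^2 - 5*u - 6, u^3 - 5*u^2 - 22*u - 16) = u + 1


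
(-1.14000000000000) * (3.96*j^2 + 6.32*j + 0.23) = -4.5144*j^2 - 7.2048*j - 0.2622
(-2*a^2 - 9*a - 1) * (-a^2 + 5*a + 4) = 2*a^4 - a^3 - 52*a^2 - 41*a - 4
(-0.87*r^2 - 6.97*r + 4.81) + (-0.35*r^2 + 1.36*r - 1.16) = -1.22*r^2 - 5.61*r + 3.65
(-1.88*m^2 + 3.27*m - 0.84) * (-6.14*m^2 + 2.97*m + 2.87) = 11.5432*m^4 - 25.6614*m^3 + 9.4739*m^2 + 6.8901*m - 2.4108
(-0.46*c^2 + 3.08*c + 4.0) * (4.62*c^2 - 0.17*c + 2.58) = -2.1252*c^4 + 14.3078*c^3 + 16.7696*c^2 + 7.2664*c + 10.32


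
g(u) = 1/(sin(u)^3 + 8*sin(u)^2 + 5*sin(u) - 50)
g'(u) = (-3*sin(u)^2*cos(u) - 16*sin(u)*cos(u) - 5*cos(u))/(sin(u)^3 + 8*sin(u)^2 + 5*sin(u) - 50)^2 = -(3*sin(u) + 1)*cos(u)/((sin(u) - 2)^2*(sin(u) + 5)^3)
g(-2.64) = -0.02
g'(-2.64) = -0.00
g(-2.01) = -0.02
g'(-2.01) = -0.00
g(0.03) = -0.02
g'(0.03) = -0.00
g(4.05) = -0.02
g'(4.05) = -0.00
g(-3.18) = -0.02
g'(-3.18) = 0.00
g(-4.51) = -0.03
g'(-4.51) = 0.00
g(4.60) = -0.02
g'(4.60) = -0.00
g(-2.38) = -0.02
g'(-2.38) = -0.00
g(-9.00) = -0.02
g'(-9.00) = 0.00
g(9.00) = -0.02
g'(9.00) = 0.01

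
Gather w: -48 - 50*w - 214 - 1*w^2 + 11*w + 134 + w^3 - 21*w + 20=w^3 - w^2 - 60*w - 108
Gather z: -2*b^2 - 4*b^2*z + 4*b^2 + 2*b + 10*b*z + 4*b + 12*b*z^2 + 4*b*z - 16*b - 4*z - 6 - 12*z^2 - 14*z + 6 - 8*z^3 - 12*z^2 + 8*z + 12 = 2*b^2 - 10*b - 8*z^3 + z^2*(12*b - 24) + z*(-4*b^2 + 14*b - 10) + 12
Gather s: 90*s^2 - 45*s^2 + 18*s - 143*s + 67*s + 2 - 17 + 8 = 45*s^2 - 58*s - 7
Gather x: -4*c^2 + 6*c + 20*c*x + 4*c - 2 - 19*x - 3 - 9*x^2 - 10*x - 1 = -4*c^2 + 10*c - 9*x^2 + x*(20*c - 29) - 6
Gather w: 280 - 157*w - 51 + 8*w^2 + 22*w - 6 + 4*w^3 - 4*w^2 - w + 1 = 4*w^3 + 4*w^2 - 136*w + 224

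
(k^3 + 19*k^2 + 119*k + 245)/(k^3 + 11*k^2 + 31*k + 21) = (k^2 + 12*k + 35)/(k^2 + 4*k + 3)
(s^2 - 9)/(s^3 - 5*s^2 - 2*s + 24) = (s + 3)/(s^2 - 2*s - 8)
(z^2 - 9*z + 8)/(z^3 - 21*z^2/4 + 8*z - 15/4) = 4*(z - 8)/(4*z^2 - 17*z + 15)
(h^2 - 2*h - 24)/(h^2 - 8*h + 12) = (h + 4)/(h - 2)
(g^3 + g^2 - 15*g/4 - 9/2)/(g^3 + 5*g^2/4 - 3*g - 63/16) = 4*(g - 2)/(4*g - 7)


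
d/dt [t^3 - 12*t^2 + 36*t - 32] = 3*t^2 - 24*t + 36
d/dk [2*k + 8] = 2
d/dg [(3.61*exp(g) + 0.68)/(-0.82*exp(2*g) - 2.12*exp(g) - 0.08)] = (2.9602*exp(2*g) + 1.1152*exp(g) + 1.1528)*exp(g)/(0.6724*exp(4*g) + 3.4768*exp(3*g) + 4.6256*exp(2*g) + 0.3392*exp(g) + 0.0064)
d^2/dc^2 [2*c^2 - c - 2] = 4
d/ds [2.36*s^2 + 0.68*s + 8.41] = 4.72*s + 0.68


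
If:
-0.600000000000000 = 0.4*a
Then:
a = -1.50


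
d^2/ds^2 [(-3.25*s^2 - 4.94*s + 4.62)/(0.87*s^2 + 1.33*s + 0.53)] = (0.0429780000000193*s^3 + 29.972718*s^2 + 45.741816*s + 17.222634)/(0.658503*s^6 + 3.020031*s^5 + 5.8203*s^4 + 6.032215*s^3 + 3.5457*s^2 + 1.120791*s + 0.148877)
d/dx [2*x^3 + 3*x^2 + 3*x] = 6*x^2 + 6*x + 3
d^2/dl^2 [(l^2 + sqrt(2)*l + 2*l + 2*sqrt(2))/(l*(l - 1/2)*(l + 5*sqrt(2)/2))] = 8*(8*l^6 + 24*sqrt(2)*l^5 + 48*l^5 + 96*l^4 + 234*sqrt(2)*l^4 + 13*sqrt(2)*l^3 + 874*l^3 - 360*l^2 + 612*sqrt(2)*l^2 - 300*sqrt(2)*l + 60*l + 50*sqrt(2))/(l^3*(32*l^6 - 48*l^5 + 240*sqrt(2)*l^5 - 360*sqrt(2)*l^4 + 1224*l^4 - 1804*l^3 + 1180*sqrt(2)*l^3 - 1530*sqrt(2)*l^2 + 900*l^2 - 150*l + 750*sqrt(2)*l - 125*sqrt(2)))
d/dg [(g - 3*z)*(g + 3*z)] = 2*g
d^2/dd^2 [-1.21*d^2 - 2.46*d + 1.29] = -2.42000000000000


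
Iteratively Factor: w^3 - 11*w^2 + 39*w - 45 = (w - 5)*(w^2 - 6*w + 9) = (w - 5)*(w - 3)*(w - 3)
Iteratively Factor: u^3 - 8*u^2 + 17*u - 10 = (u - 2)*(u^2 - 6*u + 5) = (u - 2)*(u - 1)*(u - 5)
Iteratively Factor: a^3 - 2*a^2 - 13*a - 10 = (a + 2)*(a^2 - 4*a - 5) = (a + 1)*(a + 2)*(a - 5)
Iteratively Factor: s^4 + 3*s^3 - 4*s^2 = (s)*(s^3 + 3*s^2 - 4*s) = s*(s - 1)*(s^2 + 4*s) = s^2*(s - 1)*(s + 4)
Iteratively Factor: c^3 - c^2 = (c)*(c^2 - c) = c*(c - 1)*(c)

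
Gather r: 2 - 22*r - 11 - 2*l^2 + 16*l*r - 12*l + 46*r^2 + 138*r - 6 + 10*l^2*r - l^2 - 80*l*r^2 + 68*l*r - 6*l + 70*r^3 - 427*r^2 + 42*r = -3*l^2 - 18*l + 70*r^3 + r^2*(-80*l - 381) + r*(10*l^2 + 84*l + 158) - 15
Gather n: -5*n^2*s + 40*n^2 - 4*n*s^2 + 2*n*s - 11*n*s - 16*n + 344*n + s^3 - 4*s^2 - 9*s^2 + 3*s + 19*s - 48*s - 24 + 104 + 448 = n^2*(40 - 5*s) + n*(-4*s^2 - 9*s + 328) + s^3 - 13*s^2 - 26*s + 528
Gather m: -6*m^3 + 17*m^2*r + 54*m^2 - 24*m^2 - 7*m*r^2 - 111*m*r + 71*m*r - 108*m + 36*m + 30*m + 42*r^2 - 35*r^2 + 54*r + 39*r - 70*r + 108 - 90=-6*m^3 + m^2*(17*r + 30) + m*(-7*r^2 - 40*r - 42) + 7*r^2 + 23*r + 18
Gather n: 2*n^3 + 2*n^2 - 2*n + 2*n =2*n^3 + 2*n^2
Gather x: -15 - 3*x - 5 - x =-4*x - 20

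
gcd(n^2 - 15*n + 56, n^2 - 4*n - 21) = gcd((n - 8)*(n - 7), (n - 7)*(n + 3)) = n - 7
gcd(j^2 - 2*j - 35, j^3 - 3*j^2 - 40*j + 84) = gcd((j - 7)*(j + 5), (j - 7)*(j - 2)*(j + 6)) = j - 7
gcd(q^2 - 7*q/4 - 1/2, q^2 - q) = 1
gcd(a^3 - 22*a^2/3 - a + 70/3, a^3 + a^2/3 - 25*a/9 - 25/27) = a + 5/3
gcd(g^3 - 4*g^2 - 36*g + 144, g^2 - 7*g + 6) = g - 6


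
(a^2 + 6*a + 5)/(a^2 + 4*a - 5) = (a + 1)/(a - 1)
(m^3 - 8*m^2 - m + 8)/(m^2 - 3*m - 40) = (m^2 - 1)/(m + 5)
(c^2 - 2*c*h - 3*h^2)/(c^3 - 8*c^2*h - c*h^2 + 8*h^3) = (c - 3*h)/(c^2 - 9*c*h + 8*h^2)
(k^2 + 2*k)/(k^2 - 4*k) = (k + 2)/(k - 4)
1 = 1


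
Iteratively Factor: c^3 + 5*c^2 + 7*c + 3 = (c + 3)*(c^2 + 2*c + 1) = (c + 1)*(c + 3)*(c + 1)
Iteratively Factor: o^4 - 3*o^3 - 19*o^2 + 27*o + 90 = (o - 5)*(o^3 + 2*o^2 - 9*o - 18) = (o - 5)*(o + 3)*(o^2 - o - 6) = (o - 5)*(o - 3)*(o + 3)*(o + 2)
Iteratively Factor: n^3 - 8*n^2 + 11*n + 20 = (n + 1)*(n^2 - 9*n + 20) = (n - 5)*(n + 1)*(n - 4)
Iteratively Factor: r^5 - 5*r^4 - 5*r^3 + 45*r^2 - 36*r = (r - 4)*(r^4 - r^3 - 9*r^2 + 9*r) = r*(r - 4)*(r^3 - r^2 - 9*r + 9) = r*(r - 4)*(r - 1)*(r^2 - 9) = r*(r - 4)*(r - 1)*(r + 3)*(r - 3)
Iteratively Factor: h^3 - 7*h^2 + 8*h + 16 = (h - 4)*(h^2 - 3*h - 4) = (h - 4)*(h + 1)*(h - 4)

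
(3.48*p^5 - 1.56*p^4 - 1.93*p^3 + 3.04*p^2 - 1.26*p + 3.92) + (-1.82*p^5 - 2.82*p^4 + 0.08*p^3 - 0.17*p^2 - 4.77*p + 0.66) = 1.66*p^5 - 4.38*p^4 - 1.85*p^3 + 2.87*p^2 - 6.03*p + 4.58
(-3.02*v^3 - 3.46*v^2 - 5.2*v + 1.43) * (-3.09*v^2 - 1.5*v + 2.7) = 9.3318*v^5 + 15.2214*v^4 + 13.104*v^3 - 5.9607*v^2 - 16.185*v + 3.861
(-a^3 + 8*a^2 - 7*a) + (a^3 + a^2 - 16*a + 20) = 9*a^2 - 23*a + 20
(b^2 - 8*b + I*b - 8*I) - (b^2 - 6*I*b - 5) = -8*b + 7*I*b + 5 - 8*I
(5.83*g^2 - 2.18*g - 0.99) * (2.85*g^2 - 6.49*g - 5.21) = 16.6155*g^4 - 44.0497*g^3 - 19.0476*g^2 + 17.7829*g + 5.1579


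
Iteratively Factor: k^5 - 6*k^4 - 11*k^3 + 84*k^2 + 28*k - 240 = (k + 3)*(k^4 - 9*k^3 + 16*k^2 + 36*k - 80) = (k - 4)*(k + 3)*(k^3 - 5*k^2 - 4*k + 20) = (k - 4)*(k + 2)*(k + 3)*(k^2 - 7*k + 10) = (k - 4)*(k - 2)*(k + 2)*(k + 3)*(k - 5)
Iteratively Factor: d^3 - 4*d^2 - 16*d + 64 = (d - 4)*(d^2 - 16) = (d - 4)^2*(d + 4)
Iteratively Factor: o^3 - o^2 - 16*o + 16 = (o - 4)*(o^2 + 3*o - 4) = (o - 4)*(o - 1)*(o + 4)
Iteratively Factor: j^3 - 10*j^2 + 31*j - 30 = (j - 5)*(j^2 - 5*j + 6) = (j - 5)*(j - 2)*(j - 3)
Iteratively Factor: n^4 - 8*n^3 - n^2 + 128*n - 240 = (n - 5)*(n^3 - 3*n^2 - 16*n + 48) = (n - 5)*(n + 4)*(n^2 - 7*n + 12) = (n - 5)*(n - 3)*(n + 4)*(n - 4)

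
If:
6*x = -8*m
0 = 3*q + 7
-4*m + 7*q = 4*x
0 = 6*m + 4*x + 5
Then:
No Solution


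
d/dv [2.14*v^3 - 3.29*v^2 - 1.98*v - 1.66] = 6.42*v^2 - 6.58*v - 1.98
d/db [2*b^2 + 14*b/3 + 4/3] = 4*b + 14/3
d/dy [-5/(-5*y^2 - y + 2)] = 5*(-10*y - 1)/(5*y^2 + y - 2)^2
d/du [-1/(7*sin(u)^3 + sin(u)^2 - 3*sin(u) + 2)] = (21*sin(u)^2 + 2*sin(u) - 3)*cos(u)/(7*sin(u)^3 + sin(u)^2 - 3*sin(u) + 2)^2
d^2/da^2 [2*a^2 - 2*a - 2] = 4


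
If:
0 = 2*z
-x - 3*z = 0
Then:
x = 0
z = 0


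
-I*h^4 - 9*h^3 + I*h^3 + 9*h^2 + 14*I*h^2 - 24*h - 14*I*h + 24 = (h - 6*I)*(h - 4*I)*(h + I)*(-I*h + I)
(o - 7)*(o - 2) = o^2 - 9*o + 14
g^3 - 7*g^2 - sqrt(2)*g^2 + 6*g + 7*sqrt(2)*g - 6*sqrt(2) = (g - 6)*(g - 1)*(g - sqrt(2))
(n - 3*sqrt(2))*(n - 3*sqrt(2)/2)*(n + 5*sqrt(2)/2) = n^3 - 2*sqrt(2)*n^2 - 27*n/2 + 45*sqrt(2)/2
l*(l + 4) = l^2 + 4*l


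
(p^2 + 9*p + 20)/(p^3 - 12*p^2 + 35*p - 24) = (p^2 + 9*p + 20)/(p^3 - 12*p^2 + 35*p - 24)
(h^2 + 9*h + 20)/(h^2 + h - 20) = (h + 4)/(h - 4)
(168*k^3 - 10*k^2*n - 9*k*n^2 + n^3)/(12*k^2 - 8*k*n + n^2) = (28*k^2 + 3*k*n - n^2)/(2*k - n)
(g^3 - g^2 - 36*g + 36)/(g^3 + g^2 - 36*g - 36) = (g - 1)/(g + 1)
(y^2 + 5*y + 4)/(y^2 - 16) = (y + 1)/(y - 4)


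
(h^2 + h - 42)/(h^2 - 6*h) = (h + 7)/h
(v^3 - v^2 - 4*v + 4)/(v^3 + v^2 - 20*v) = (v^3 - v^2 - 4*v + 4)/(v*(v^2 + v - 20))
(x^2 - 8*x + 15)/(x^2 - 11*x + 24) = (x - 5)/(x - 8)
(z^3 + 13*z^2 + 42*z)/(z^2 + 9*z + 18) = z*(z + 7)/(z + 3)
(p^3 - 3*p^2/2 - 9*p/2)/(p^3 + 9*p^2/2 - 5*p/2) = (2*p^2 - 3*p - 9)/(2*p^2 + 9*p - 5)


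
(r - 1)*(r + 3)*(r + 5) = r^3 + 7*r^2 + 7*r - 15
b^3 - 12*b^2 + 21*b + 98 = (b - 7)^2*(b + 2)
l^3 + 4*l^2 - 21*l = l*(l - 3)*(l + 7)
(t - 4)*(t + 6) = t^2 + 2*t - 24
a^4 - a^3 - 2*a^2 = a^2*(a - 2)*(a + 1)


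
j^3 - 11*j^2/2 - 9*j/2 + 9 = (j - 6)*(j - 1)*(j + 3/2)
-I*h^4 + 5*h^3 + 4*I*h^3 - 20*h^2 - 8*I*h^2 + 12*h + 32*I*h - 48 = (h - 4)*(h - 2*I)*(h + 6*I)*(-I*h + 1)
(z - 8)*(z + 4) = z^2 - 4*z - 32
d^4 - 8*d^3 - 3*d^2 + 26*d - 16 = (d - 8)*(d - 1)^2*(d + 2)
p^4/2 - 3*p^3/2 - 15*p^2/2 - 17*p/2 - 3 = (p/2 + 1/2)*(p - 6)*(p + 1)^2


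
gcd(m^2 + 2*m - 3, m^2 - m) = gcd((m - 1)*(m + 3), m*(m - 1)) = m - 1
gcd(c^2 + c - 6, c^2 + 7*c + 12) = c + 3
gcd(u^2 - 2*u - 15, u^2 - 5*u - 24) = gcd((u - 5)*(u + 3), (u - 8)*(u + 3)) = u + 3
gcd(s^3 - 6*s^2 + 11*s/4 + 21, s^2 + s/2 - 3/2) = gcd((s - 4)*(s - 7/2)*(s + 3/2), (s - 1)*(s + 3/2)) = s + 3/2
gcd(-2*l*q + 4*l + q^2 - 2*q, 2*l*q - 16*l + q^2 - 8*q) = 1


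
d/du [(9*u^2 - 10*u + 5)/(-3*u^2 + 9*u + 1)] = (51*u^2 + 48*u - 55)/(9*u^4 - 54*u^3 + 75*u^2 + 18*u + 1)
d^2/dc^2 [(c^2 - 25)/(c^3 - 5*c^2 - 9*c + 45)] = 2*(c^3 + 15*c^2 + 27*c + 45)/(c^6 - 27*c^4 + 243*c^2 - 729)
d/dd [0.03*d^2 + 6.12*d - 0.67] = 0.06*d + 6.12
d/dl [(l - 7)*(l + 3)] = 2*l - 4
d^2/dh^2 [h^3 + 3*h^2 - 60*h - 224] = 6*h + 6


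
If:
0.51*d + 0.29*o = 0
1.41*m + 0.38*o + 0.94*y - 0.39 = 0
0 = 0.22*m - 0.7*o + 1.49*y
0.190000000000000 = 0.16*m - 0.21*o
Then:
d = 0.26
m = 0.60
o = -0.45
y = -0.30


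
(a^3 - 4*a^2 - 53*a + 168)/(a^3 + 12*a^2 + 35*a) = (a^2 - 11*a + 24)/(a*(a + 5))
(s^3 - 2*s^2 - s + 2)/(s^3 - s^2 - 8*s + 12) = (s^2 - 1)/(s^2 + s - 6)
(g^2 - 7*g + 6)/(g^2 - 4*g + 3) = (g - 6)/(g - 3)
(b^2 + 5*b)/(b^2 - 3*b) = (b + 5)/(b - 3)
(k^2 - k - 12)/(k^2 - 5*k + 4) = (k + 3)/(k - 1)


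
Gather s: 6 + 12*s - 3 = 12*s + 3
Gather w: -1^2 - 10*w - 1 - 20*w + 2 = -30*w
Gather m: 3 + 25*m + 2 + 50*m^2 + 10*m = 50*m^2 + 35*m + 5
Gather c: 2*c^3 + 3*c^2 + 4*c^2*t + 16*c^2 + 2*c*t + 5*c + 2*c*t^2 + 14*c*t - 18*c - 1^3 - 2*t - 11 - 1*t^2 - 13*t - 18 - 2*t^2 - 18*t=2*c^3 + c^2*(4*t + 19) + c*(2*t^2 + 16*t - 13) - 3*t^2 - 33*t - 30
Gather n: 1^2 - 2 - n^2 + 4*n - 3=-n^2 + 4*n - 4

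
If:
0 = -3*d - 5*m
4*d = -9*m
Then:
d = 0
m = 0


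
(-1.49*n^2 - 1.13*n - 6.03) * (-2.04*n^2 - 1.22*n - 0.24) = 3.0396*n^4 + 4.123*n^3 + 14.0374*n^2 + 7.6278*n + 1.4472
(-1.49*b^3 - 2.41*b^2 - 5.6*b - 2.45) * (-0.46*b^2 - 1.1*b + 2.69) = 0.6854*b^5 + 2.7476*b^4 + 1.2189*b^3 + 0.8041*b^2 - 12.369*b - 6.5905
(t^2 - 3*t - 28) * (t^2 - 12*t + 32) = t^4 - 15*t^3 + 40*t^2 + 240*t - 896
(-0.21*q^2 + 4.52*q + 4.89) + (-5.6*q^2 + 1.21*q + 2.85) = -5.81*q^2 + 5.73*q + 7.74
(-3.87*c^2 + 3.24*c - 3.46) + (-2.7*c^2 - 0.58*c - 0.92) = -6.57*c^2 + 2.66*c - 4.38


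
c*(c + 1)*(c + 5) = c^3 + 6*c^2 + 5*c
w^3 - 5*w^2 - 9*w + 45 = (w - 5)*(w - 3)*(w + 3)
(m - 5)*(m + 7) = m^2 + 2*m - 35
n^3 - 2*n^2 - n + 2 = (n - 2)*(n - 1)*(n + 1)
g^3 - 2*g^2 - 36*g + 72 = (g - 6)*(g - 2)*(g + 6)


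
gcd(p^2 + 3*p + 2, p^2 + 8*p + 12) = p + 2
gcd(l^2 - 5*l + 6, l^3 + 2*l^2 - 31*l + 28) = 1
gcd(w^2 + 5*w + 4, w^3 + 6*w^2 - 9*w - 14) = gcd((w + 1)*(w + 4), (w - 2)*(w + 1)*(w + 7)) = w + 1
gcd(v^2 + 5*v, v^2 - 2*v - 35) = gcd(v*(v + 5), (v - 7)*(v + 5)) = v + 5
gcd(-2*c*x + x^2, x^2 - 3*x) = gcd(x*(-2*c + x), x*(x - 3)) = x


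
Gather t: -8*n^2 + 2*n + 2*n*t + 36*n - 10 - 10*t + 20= -8*n^2 + 38*n + t*(2*n - 10) + 10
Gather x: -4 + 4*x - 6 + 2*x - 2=6*x - 12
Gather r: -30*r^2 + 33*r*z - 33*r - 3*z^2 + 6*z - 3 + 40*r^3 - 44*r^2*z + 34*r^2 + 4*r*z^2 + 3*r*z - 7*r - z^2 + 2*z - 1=40*r^3 + r^2*(4 - 44*z) + r*(4*z^2 + 36*z - 40) - 4*z^2 + 8*z - 4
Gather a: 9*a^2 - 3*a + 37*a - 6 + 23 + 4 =9*a^2 + 34*a + 21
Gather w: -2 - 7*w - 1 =-7*w - 3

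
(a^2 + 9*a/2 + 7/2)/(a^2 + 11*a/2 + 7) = (a + 1)/(a + 2)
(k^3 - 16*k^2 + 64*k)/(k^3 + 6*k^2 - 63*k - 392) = k*(k - 8)/(k^2 + 14*k + 49)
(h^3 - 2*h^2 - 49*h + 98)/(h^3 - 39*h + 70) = (h - 7)/(h - 5)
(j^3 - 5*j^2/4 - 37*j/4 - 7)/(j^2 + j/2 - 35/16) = 4*(j^2 - 3*j - 4)/(4*j - 5)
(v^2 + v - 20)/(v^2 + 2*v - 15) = (v - 4)/(v - 3)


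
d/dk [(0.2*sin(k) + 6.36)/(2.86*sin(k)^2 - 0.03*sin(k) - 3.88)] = (-36.3792*sin(k) + 0.286*cos(2*k) - 0.8712)*cos(k)/(-2.86*sin(k)^2 + 0.03*sin(k) + 3.88)^2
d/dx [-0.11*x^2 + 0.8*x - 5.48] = 0.8 - 0.22*x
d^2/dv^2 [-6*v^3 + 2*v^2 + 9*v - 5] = 4 - 36*v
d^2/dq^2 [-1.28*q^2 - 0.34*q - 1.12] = -2.56000000000000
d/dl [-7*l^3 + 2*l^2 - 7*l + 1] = -21*l^2 + 4*l - 7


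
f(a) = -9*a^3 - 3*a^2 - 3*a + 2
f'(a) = -27*a^2 - 6*a - 3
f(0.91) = -10.00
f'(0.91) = -30.82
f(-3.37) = 322.49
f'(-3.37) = -289.42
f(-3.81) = 467.64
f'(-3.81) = -372.07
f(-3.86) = 486.49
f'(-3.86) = -382.13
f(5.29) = -1430.15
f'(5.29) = -790.31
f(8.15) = -5093.81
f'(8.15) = -1845.31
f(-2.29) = 101.22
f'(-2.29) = -130.85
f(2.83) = -234.50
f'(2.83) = -236.22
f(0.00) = 2.00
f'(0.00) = -3.00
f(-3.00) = 227.00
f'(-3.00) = -228.00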